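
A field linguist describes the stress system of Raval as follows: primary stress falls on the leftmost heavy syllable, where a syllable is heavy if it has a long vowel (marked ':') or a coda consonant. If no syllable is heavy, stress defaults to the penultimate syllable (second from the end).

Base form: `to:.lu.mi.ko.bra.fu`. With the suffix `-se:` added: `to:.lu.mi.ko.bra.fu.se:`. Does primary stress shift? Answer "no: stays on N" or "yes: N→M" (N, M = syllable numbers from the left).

no: stays on 1

Base `to:.lu.mi.ko.bra.fu` (6 syllables):
  Weights: 1 to: H, 2 lu L, 3 mi L, 4 ko L, 5 bra L, 6 fu L.
  Heavy syllables in the domain: 1. The leftmost is syllable 1 (to:).
  → primary stress on syllable 1.
Suffixed `to:.lu.mi.ko.bra.fu.se:` (7 syllables):
  Weights: 1 to: H, 2 lu L, 3 mi L, 4 ko L, 5 bra L, 6 fu L, 7 se: H.
  Heavy syllables in the domain: 1, 7. The leftmost is syllable 1 (to:).
  → primary stress on syllable 1.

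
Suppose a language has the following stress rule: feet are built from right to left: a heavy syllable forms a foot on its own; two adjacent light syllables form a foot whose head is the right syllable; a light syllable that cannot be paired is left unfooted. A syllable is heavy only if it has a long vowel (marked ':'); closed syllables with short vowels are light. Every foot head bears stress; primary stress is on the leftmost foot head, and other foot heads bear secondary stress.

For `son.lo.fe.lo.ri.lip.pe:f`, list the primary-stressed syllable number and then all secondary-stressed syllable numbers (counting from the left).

primary 2, secondary 4, 6, 7

Weights: 1 son L, 2 lo L, 3 fe L, 4 lo L, 5 ri L, 6 lip L, 7 pe:f H.
Parse right to left (heavy = foot alone; LL = one foot; stranded L unfooted): (son.ˈlo) (fe.ˈlo) (ri.ˈlip) (ˈpe:f).
Foot heads: 2, 4, 6, 7.
Primary stress on the leftmost head = syllable 2.
Secondary stress on 4, 6, 7: son.ˈlo.fe.ˌlo.ri.ˌlip.ˌpe:f.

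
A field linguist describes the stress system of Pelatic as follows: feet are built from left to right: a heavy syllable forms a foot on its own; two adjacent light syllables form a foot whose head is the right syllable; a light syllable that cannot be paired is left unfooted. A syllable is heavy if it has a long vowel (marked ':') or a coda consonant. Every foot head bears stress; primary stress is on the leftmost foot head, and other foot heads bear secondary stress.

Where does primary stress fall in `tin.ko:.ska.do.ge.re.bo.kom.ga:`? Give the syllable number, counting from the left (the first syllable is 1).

1

Weights: 1 tin H, 2 ko: H, 3 ska L, 4 do L, 5 ge L, 6 re L, 7 bo L, 8 kom H, 9 ga: H.
Parse left to right (heavy = foot alone; LL = one foot; stranded L unfooted): (ˈtin) (ˈko:) (ska.ˈdo) (ge.ˈre) bo (ˈkom) (ˈga:).
Foot heads: 1, 2, 4, 6, 8, 9.
Primary stress on the leftmost head = syllable 1.
Primary stress: syllable 1 → ˈtin.ko:.ska.do.ge.re.bo.kom.ga:.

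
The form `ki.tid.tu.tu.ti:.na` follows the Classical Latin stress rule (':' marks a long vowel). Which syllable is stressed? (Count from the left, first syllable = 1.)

5

Classical Latin: stress the penult if heavy (long vowel or closed), else the antepenult.
Weights: 4 tu L, 5 ti: H, 6 na L.
The penult (syllable 5, ti:) is heavy, so it takes stress.
Stress on syllable 5: ki.tid.tu.tu.ˈti:.na.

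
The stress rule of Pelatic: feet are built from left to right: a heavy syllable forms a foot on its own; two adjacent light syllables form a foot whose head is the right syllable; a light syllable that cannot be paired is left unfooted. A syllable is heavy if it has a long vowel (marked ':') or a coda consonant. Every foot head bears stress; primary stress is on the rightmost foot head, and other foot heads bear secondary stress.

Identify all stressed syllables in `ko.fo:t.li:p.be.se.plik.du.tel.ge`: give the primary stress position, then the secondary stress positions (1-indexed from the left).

primary 8, secondary 2, 3, 5, 6

Weights: 1 ko L, 2 fo:t H, 3 li:p H, 4 be L, 5 se L, 6 plik H, 7 du L, 8 tel H, 9 ge L.
Parse left to right (heavy = foot alone; LL = one foot; stranded L unfooted): ko (ˈfo:t) (ˈli:p) (be.ˈse) (ˈplik) du (ˈtel) ge.
Foot heads: 2, 3, 5, 6, 8.
Primary stress on the rightmost head = syllable 8.
Secondary stress on 2, 3, 5, 6: ko.ˌfo:t.ˌli:p.be.ˌse.ˌplik.du.ˈtel.ge.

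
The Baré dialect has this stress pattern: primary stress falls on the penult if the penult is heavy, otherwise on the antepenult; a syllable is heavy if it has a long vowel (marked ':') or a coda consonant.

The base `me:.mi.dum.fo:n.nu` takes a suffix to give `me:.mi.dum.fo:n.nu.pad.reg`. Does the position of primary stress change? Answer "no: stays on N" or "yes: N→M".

Base `me:.mi.dum.fo:n.nu` (5 syllables):
  Weights: 3 dum H, 4 fo:n H, 5 nu L.
  The penult (syllable 4, fo:n) is heavy, so it takes stress.
  → primary stress on syllable 4.
Suffixed `me:.mi.dum.fo:n.nu.pad.reg` (7 syllables):
  Weights: 5 nu L, 6 pad H, 7 reg H.
  The penult (syllable 6, pad) is heavy, so it takes stress.
  → primary stress on syllable 6.

yes: 4→6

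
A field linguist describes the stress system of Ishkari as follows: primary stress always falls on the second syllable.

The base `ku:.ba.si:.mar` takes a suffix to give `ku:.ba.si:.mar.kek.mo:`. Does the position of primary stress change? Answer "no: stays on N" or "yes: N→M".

no: stays on 2

Base `ku:.ba.si:.mar` (4 syllables):
  The word has 4 syllables; the second syllable is syllable 2 (ba).
  → primary stress on syllable 2.
Suffixed `ku:.ba.si:.mar.kek.mo:` (6 syllables):
  The word has 6 syllables; the second syllable is syllable 2 (ba).
  → primary stress on syllable 2.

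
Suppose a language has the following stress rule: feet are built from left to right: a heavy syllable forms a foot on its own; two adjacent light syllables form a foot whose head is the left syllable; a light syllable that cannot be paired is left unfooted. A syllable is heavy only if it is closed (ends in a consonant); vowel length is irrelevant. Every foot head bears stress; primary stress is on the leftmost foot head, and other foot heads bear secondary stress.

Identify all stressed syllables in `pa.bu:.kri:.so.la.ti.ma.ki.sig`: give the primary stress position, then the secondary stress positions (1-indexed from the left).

Weights: 1 pa L, 2 bu: L, 3 kri: L, 4 so L, 5 la L, 6 ti L, 7 ma L, 8 ki L, 9 sig H.
Parse left to right (heavy = foot alone; LL = one foot; stranded L unfooted): (ˈpa.bu:) (ˈkri:.so) (ˈla.ti) (ˈma.ki) (ˈsig).
Foot heads: 1, 3, 5, 7, 9.
Primary stress on the leftmost head = syllable 1.
Secondary stress on 3, 5, 7, 9: ˈpa.bu:.ˌkri:.so.ˌla.ti.ˌma.ki.ˌsig.

primary 1, secondary 3, 5, 7, 9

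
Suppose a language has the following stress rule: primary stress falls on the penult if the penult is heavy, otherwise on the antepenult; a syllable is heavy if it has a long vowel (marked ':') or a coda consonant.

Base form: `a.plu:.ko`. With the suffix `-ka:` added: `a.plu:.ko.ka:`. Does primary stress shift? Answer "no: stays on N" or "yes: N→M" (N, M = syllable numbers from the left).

no: stays on 2

Base `a.plu:.ko` (3 syllables):
  Weights: 1 a L, 2 plu: H, 3 ko L.
  The penult (syllable 2, plu:) is heavy, so it takes stress.
  → primary stress on syllable 2.
Suffixed `a.plu:.ko.ka:` (4 syllables):
  Weights: 2 plu: H, 3 ko L, 4 ka: H.
  The penult (syllable 3, ko) is light, so stress falls on the antepenult (syllable 2, plu:).
  → primary stress on syllable 2.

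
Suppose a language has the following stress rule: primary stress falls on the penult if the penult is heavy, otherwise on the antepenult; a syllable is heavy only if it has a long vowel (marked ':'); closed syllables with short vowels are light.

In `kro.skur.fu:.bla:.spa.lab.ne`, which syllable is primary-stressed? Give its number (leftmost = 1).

5

Weights: 5 spa L, 6 lab L, 7 ne L.
The penult (syllable 6, lab) is light, so stress falls on the antepenult (syllable 5, spa).
Primary stress: syllable 5 → kro.skur.fu:.bla:.ˈspa.lab.ne.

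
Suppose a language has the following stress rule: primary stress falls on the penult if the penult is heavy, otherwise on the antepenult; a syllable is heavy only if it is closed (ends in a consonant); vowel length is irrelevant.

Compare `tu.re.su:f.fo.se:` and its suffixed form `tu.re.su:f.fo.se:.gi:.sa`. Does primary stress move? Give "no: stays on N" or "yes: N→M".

yes: 3→5

Base `tu.re.su:f.fo.se:` (5 syllables):
  Weights: 3 su:f H, 4 fo L, 5 se: L.
  The penult (syllable 4, fo) is light, so stress falls on the antepenult (syllable 3, su:f).
  → primary stress on syllable 3.
Suffixed `tu.re.su:f.fo.se:.gi:.sa` (7 syllables):
  Weights: 5 se: L, 6 gi: L, 7 sa L.
  The penult (syllable 6, gi:) is light, so stress falls on the antepenult (syllable 5, se:).
  → primary stress on syllable 5.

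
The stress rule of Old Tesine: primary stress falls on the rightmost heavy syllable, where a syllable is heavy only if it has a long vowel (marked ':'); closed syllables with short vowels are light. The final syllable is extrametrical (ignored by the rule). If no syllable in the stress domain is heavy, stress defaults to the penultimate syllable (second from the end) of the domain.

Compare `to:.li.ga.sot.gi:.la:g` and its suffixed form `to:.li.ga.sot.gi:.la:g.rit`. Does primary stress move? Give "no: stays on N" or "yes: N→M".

Base `to:.li.ga.sot.gi:.la:g` (6 syllables):
  The final syllable (6, la:g) is extrametrical; the stress domain is syllables 1–5.
  Weights: 1 to: H, 2 li L, 3 ga L, 4 sot L, 5 gi: H.
  Heavy syllables in the domain: 1, 5. The rightmost is syllable 5 (gi:).
  → primary stress on syllable 5.
Suffixed `to:.li.ga.sot.gi:.la:g.rit` (7 syllables):
  The final syllable (7, rit) is extrametrical; the stress domain is syllables 1–6.
  Weights: 1 to: H, 2 li L, 3 ga L, 4 sot L, 5 gi: H, 6 la:g H.
  Heavy syllables in the domain: 1, 5, 6. The rightmost is syllable 6 (la:g).
  → primary stress on syllable 6.

yes: 5→6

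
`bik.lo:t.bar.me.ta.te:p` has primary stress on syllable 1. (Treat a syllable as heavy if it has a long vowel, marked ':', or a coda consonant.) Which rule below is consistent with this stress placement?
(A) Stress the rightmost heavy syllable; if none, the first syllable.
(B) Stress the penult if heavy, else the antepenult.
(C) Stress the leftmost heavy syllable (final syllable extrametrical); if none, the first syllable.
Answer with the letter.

Rule A → syllable 6 (observed: 1).
Rule B → syllable 4 (observed: 1).
Rule C → syllable 1 ✓.

C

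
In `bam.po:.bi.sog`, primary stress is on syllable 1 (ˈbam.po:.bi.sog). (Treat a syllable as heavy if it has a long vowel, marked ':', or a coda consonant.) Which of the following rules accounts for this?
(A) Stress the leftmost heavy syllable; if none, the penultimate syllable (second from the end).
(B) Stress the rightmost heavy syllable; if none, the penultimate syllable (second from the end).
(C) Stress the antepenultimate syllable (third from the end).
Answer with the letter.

A

Rule A → syllable 1 ✓.
Rule B → syllable 4 (observed: 1).
Rule C → syllable 2 (observed: 1).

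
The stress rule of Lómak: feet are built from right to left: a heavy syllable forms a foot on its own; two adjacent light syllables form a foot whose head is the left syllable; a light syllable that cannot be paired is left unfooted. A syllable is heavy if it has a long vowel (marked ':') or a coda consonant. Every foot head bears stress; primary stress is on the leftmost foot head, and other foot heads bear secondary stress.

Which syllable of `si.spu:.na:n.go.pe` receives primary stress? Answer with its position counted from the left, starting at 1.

Weights: 1 si L, 2 spu: H, 3 na:n H, 4 go L, 5 pe L.
Parse right to left (heavy = foot alone; LL = one foot; stranded L unfooted): si (ˈspu:) (ˈna:n) (ˈgo.pe).
Foot heads: 2, 3, 4.
Primary stress on the leftmost head = syllable 2.
Primary stress: syllable 2 → si.ˈspu:.na:n.go.pe.

2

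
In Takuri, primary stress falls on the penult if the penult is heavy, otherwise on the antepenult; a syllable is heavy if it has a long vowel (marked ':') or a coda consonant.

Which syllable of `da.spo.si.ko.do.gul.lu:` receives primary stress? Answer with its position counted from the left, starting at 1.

Weights: 5 do L, 6 gul H, 7 lu: H.
The penult (syllable 6, gul) is heavy, so it takes stress.
Primary stress: syllable 6 → da.spo.si.ko.do.ˈgul.lu:.

6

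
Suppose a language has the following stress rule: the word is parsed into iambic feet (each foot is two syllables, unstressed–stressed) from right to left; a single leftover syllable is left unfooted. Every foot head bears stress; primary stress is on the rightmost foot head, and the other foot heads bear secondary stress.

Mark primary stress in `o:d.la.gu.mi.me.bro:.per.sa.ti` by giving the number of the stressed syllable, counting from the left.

9

Parse right to left into iambic (σˈσ) feet: o:d (la.ˈgu) (mi.ˈme) (bro:.ˈper) (sa.ˈti). Syllable 1 is left unfooted.
Foot heads (stressed positions): 3, 5, 7, 9.
End Rule Rightmost: primary stress on the rightmost head = syllable 9.
Primary stress: syllable 9 → o:d.la.gu.mi.me.bro:.per.sa.ˈti.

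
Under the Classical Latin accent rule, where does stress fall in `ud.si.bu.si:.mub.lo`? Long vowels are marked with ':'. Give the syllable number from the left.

Classical Latin: stress the penult if heavy (long vowel or closed), else the antepenult.
Weights: 4 si: H, 5 mub H, 6 lo L.
The penult (syllable 5, mub) is heavy, so it takes stress.
Stress on syllable 5: ud.si.bu.si:.ˈmub.lo.

5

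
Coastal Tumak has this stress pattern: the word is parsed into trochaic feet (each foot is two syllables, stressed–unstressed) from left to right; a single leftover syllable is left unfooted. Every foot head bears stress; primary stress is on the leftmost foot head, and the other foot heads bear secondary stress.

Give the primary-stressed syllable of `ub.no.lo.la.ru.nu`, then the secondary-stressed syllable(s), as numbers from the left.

primary 1, secondary 3, 5

Parse left to right into trochaic (ˈσσ) feet: (ˈub.no) (ˈlo.la) (ˈru.nu).
Foot heads (stressed positions): 1, 3, 5.
End Rule Leftmost: primary stress on the leftmost head = syllable 1.
Secondary stress on 3, 5: ˈub.no.ˌlo.la.ˌru.nu.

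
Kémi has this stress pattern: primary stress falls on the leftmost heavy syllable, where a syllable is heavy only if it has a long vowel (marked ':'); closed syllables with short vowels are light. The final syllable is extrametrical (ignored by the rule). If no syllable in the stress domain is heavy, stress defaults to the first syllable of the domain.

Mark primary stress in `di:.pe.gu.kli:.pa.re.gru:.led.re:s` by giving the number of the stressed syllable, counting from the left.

1

The final syllable (9, re:s) is extrametrical; the stress domain is syllables 1–8.
Weights: 1 di: H, 2 pe L, 3 gu L, 4 kli: H, 5 pa L, 6 re L, 7 gru: H, 8 led L.
Heavy syllables in the domain: 1, 4, 7. The leftmost is syllable 1 (di:).
Primary stress: syllable 1 → ˈdi:.pe.gu.kli:.pa.re.gru:.led.re:s.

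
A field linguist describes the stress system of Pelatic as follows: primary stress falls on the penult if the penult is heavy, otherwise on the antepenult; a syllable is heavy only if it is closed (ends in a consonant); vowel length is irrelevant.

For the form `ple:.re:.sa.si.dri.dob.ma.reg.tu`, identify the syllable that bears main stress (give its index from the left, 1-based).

8

Weights: 7 ma L, 8 reg H, 9 tu L.
The penult (syllable 8, reg) is heavy, so it takes stress.
Primary stress: syllable 8 → ple:.re:.sa.si.dri.dob.ma.ˈreg.tu.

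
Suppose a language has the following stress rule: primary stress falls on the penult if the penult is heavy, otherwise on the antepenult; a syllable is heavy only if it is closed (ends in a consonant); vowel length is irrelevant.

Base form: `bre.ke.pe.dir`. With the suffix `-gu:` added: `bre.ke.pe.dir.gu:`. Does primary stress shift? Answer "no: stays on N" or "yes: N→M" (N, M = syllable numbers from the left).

yes: 2→4

Base `bre.ke.pe.dir` (4 syllables):
  Weights: 2 ke L, 3 pe L, 4 dir H.
  The penult (syllable 3, pe) is light, so stress falls on the antepenult (syllable 2, ke).
  → primary stress on syllable 2.
Suffixed `bre.ke.pe.dir.gu:` (5 syllables):
  Weights: 3 pe L, 4 dir H, 5 gu: L.
  The penult (syllable 4, dir) is heavy, so it takes stress.
  → primary stress on syllable 4.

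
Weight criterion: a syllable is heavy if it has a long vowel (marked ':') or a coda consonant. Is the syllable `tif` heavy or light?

`tif`: short vowel, closed (coda /f/). Closed → heavy.

heavy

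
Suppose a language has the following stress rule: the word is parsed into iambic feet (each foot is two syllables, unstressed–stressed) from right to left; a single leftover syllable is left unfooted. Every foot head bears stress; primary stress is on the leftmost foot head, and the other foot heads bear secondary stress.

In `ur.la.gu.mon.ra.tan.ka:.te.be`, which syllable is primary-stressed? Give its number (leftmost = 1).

Parse right to left into iambic (σˈσ) feet: ur (la.ˈgu) (mon.ˈra) (tan.ˈka:) (te.ˈbe). Syllable 1 is left unfooted.
Foot heads (stressed positions): 3, 5, 7, 9.
End Rule Leftmost: primary stress on the leftmost head = syllable 3.
Primary stress: syllable 3 → ur.la.ˈgu.mon.ra.tan.ka:.te.be.

3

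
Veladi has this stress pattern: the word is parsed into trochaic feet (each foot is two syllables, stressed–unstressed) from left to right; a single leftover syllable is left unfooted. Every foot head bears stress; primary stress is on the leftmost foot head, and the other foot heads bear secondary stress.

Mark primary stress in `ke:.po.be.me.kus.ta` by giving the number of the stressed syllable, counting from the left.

Parse left to right into trochaic (ˈσσ) feet: (ˈke:.po) (ˈbe.me) (ˈkus.ta).
Foot heads (stressed positions): 1, 3, 5.
End Rule Leftmost: primary stress on the leftmost head = syllable 1.
Primary stress: syllable 1 → ˈke:.po.be.me.kus.ta.

1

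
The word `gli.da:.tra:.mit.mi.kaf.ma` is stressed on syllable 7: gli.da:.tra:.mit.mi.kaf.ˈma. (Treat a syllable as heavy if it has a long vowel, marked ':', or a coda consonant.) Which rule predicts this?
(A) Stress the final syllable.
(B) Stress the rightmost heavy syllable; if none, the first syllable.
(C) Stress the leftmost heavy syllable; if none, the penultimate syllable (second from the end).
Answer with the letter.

A

Rule A → syllable 7 ✓.
Rule B → syllable 6 (observed: 7).
Rule C → syllable 2 (observed: 7).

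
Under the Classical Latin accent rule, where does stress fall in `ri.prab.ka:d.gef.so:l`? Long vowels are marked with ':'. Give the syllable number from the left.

4

Classical Latin: stress the penult if heavy (long vowel or closed), else the antepenult.
Weights: 3 ka:d H, 4 gef H, 5 so:l H.
The penult (syllable 4, gef) is heavy, so it takes stress.
Stress on syllable 4: ri.prab.ka:d.ˈgef.so:l.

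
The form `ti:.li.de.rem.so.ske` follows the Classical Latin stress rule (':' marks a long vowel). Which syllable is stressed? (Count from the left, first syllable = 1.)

4

Classical Latin: stress the penult if heavy (long vowel or closed), else the antepenult.
Weights: 4 rem H, 5 so L, 6 ske L.
The penult (syllable 5, so) is light, so stress falls on the antepenult (syllable 4, rem).
Stress on syllable 4: ti:.li.de.ˈrem.so.ske.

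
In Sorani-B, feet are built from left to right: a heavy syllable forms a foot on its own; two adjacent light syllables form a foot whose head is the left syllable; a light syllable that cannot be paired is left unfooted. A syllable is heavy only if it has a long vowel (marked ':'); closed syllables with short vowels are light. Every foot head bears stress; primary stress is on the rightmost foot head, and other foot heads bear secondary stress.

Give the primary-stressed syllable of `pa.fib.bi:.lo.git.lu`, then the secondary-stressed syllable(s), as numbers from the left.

primary 4, secondary 1, 3

Weights: 1 pa L, 2 fib L, 3 bi: H, 4 lo L, 5 git L, 6 lu L.
Parse left to right (heavy = foot alone; LL = one foot; stranded L unfooted): (ˈpa.fib) (ˈbi:) (ˈlo.git) lu.
Foot heads: 1, 3, 4.
Primary stress on the rightmost head = syllable 4.
Secondary stress on 1, 3: ˌpa.fib.ˌbi:.ˈlo.git.lu.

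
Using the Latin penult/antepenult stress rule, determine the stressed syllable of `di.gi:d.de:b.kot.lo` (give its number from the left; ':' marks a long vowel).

4

Classical Latin: stress the penult if heavy (long vowel or closed), else the antepenult.
Weights: 3 de:b H, 4 kot H, 5 lo L.
The penult (syllable 4, kot) is heavy, so it takes stress.
Stress on syllable 4: di.gi:d.de:b.ˈkot.lo.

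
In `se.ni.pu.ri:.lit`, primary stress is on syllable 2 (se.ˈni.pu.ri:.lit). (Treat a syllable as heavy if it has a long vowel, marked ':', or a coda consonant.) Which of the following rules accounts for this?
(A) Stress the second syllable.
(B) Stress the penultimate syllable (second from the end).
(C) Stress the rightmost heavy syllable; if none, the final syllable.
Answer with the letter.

A

Rule A → syllable 2 ✓.
Rule B → syllable 4 (observed: 2).
Rule C → syllable 5 (observed: 2).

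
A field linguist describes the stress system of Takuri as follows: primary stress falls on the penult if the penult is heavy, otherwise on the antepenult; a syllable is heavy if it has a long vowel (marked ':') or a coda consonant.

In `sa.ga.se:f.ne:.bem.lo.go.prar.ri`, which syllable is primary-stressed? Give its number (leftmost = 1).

8

Weights: 7 go L, 8 prar H, 9 ri L.
The penult (syllable 8, prar) is heavy, so it takes stress.
Primary stress: syllable 8 → sa.ga.se:f.ne:.bem.lo.go.ˈprar.ri.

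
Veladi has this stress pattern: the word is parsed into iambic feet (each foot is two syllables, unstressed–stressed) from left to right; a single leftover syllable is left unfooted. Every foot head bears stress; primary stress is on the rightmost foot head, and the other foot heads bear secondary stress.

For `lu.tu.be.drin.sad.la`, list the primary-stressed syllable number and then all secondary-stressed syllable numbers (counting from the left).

primary 6, secondary 2, 4

Parse left to right into iambic (σˈσ) feet: (lu.ˈtu) (be.ˈdrin) (sad.ˈla).
Foot heads (stressed positions): 2, 4, 6.
End Rule Rightmost: primary stress on the rightmost head = syllable 6.
Secondary stress on 2, 4: lu.ˌtu.be.ˌdrin.sad.ˈla.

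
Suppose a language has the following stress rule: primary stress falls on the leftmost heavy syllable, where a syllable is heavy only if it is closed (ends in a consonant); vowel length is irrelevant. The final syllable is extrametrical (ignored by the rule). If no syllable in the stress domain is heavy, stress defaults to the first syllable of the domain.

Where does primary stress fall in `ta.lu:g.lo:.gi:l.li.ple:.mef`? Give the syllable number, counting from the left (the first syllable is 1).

The final syllable (7, mef) is extrametrical; the stress domain is syllables 1–6.
Weights: 1 ta L, 2 lu:g H, 3 lo: L, 4 gi:l H, 5 li L, 6 ple: L.
Heavy syllables in the domain: 2, 4. The leftmost is syllable 2 (lu:g).
Primary stress: syllable 2 → ta.ˈlu:g.lo:.gi:l.li.ple:.mef.

2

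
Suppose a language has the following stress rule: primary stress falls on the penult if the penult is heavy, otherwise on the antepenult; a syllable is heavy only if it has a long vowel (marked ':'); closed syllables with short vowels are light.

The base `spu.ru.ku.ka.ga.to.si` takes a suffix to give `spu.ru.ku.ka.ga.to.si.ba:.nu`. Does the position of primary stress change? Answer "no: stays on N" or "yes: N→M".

Base `spu.ru.ku.ka.ga.to.si` (7 syllables):
  Weights: 5 ga L, 6 to L, 7 si L.
  The penult (syllable 6, to) is light, so stress falls on the antepenult (syllable 5, ga).
  → primary stress on syllable 5.
Suffixed `spu.ru.ku.ka.ga.to.si.ba:.nu` (9 syllables):
  Weights: 7 si L, 8 ba: H, 9 nu L.
  The penult (syllable 8, ba:) is heavy, so it takes stress.
  → primary stress on syllable 8.

yes: 5→8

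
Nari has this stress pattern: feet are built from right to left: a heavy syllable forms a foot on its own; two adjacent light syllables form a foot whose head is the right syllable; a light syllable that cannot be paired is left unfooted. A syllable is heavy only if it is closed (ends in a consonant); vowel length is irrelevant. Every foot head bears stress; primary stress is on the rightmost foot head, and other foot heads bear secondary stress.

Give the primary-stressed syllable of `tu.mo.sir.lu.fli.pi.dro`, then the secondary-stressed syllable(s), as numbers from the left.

Weights: 1 tu L, 2 mo L, 3 sir H, 4 lu L, 5 fli L, 6 pi L, 7 dro L.
Parse right to left (heavy = foot alone; LL = one foot; stranded L unfooted): (tu.ˈmo) (ˈsir) (lu.ˈfli) (pi.ˈdro).
Foot heads: 2, 3, 5, 7.
Primary stress on the rightmost head = syllable 7.
Secondary stress on 2, 3, 5: tu.ˌmo.ˌsir.lu.ˌfli.pi.ˈdro.

primary 7, secondary 2, 3, 5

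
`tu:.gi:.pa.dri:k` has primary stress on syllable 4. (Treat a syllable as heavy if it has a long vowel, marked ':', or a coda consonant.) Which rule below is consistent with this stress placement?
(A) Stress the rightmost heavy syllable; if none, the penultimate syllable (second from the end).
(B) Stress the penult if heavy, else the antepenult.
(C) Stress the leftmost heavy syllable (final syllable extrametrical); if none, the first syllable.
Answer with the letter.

A

Rule A → syllable 4 ✓.
Rule B → syllable 2 (observed: 4).
Rule C → syllable 1 (observed: 4).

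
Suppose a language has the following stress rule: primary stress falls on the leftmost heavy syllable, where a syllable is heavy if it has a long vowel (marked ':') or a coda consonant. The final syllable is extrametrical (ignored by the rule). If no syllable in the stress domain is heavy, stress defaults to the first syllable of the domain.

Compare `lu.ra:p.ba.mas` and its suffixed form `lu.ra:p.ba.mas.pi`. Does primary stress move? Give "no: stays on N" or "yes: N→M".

no: stays on 2

Base `lu.ra:p.ba.mas` (4 syllables):
  The final syllable (4, mas) is extrametrical; the stress domain is syllables 1–3.
  Weights: 1 lu L, 2 ra:p H, 3 ba L.
  Heavy syllables in the domain: 2. The leftmost is syllable 2 (ra:p).
  → primary stress on syllable 2.
Suffixed `lu.ra:p.ba.mas.pi` (5 syllables):
  The final syllable (5, pi) is extrametrical; the stress domain is syllables 1–4.
  Weights: 1 lu L, 2 ra:p H, 3 ba L, 4 mas H.
  Heavy syllables in the domain: 2, 4. The leftmost is syllable 2 (ra:p).
  → primary stress on syllable 2.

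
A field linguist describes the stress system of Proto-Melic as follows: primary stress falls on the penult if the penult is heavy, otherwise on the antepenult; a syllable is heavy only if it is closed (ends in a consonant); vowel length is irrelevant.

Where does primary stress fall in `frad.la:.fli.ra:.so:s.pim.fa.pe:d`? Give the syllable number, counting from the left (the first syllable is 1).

Weights: 6 pim H, 7 fa L, 8 pe:d H.
The penult (syllable 7, fa) is light, so stress falls on the antepenult (syllable 6, pim).
Primary stress: syllable 6 → frad.la:.fli.ra:.so:s.ˈpim.fa.pe:d.

6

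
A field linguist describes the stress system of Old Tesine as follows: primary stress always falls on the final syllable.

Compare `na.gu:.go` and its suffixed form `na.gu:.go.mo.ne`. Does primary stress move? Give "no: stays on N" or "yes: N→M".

Base `na.gu:.go` (3 syllables):
  The word has 3 syllables; the final syllable is syllable 3 (go).
  → primary stress on syllable 3.
Suffixed `na.gu:.go.mo.ne` (5 syllables):
  The word has 5 syllables; the final syllable is syllable 5 (ne).
  → primary stress on syllable 5.

yes: 3→5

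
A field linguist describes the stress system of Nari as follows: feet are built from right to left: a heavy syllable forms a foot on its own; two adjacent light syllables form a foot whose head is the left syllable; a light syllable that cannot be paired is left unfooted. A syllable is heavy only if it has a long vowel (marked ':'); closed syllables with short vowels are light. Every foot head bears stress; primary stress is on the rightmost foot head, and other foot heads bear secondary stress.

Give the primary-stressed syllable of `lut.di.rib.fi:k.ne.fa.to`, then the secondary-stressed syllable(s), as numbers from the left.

primary 6, secondary 2, 4

Weights: 1 lut L, 2 di L, 3 rib L, 4 fi:k H, 5 ne L, 6 fa L, 7 to L.
Parse right to left (heavy = foot alone; LL = one foot; stranded L unfooted): lut (ˈdi.rib) (ˈfi:k) ne (ˈfa.to).
Foot heads: 2, 4, 6.
Primary stress on the rightmost head = syllable 6.
Secondary stress on 2, 4: lut.ˌdi.rib.ˌfi:k.ne.ˈfa.to.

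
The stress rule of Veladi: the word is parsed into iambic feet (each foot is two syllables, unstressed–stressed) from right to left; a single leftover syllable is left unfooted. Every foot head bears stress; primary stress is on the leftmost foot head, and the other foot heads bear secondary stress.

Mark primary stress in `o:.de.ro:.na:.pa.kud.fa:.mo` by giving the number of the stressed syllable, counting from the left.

2

Parse right to left into iambic (σˈσ) feet: (o:.ˈde) (ro:.ˈna:) (pa.ˈkud) (fa:.ˈmo).
Foot heads (stressed positions): 2, 4, 6, 8.
End Rule Leftmost: primary stress on the leftmost head = syllable 2.
Primary stress: syllable 2 → o:.ˈde.ro:.na:.pa.kud.fa:.mo.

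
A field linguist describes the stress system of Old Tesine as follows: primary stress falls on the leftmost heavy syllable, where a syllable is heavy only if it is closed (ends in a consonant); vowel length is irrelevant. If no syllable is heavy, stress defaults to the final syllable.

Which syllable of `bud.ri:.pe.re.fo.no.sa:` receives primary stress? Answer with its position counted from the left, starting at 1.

Weights: 1 bud H, 2 ri: L, 3 pe L, 4 re L, 5 fo L, 6 no L, 7 sa: L.
Heavy syllables in the domain: 1. The leftmost is syllable 1 (bud).
Primary stress: syllable 1 → ˈbud.ri:.pe.re.fo.no.sa:.

1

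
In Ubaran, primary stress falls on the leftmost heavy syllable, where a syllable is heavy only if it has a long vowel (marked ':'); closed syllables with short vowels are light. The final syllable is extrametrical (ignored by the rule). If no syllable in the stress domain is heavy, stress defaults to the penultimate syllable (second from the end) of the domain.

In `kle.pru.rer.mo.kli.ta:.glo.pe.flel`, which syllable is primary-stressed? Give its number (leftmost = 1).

6

The final syllable (9, flel) is extrametrical; the stress domain is syllables 1–8.
Weights: 1 kle L, 2 pru L, 3 rer L, 4 mo L, 5 kli L, 6 ta: H, 7 glo L, 8 pe L.
Heavy syllables in the domain: 6. The leftmost is syllable 6 (ta:).
Primary stress: syllable 6 → kle.pru.rer.mo.kli.ˈta:.glo.pe.flel.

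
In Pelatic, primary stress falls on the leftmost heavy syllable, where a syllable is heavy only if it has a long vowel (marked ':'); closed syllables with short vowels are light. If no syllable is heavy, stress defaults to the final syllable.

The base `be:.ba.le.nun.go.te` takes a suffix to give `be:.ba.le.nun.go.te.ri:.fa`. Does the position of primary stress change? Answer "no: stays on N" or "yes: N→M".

no: stays on 1

Base `be:.ba.le.nun.go.te` (6 syllables):
  Weights: 1 be: H, 2 ba L, 3 le L, 4 nun L, 5 go L, 6 te L.
  Heavy syllables in the domain: 1. The leftmost is syllable 1 (be:).
  → primary stress on syllable 1.
Suffixed `be:.ba.le.nun.go.te.ri:.fa` (8 syllables):
  Weights: 1 be: H, 2 ba L, 3 le L, 4 nun L, 5 go L, 6 te L, 7 ri: H, 8 fa L.
  Heavy syllables in the domain: 1, 7. The leftmost is syllable 1 (be:).
  → primary stress on syllable 1.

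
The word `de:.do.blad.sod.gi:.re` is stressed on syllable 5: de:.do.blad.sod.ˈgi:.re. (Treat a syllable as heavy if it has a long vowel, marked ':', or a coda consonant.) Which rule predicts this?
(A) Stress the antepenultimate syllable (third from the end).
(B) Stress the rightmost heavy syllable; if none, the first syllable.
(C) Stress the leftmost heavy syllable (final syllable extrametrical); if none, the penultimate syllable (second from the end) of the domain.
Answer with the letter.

B

Rule A → syllable 4 (observed: 5).
Rule B → syllable 5 ✓.
Rule C → syllable 1 (observed: 5).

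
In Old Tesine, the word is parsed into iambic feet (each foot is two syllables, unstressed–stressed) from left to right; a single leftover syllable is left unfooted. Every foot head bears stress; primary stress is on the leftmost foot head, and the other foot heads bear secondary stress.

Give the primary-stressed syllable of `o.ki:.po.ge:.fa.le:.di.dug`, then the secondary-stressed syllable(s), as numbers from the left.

Parse left to right into iambic (σˈσ) feet: (o.ˈki:) (po.ˈge:) (fa.ˈle:) (di.ˈdug).
Foot heads (stressed positions): 2, 4, 6, 8.
End Rule Leftmost: primary stress on the leftmost head = syllable 2.
Secondary stress on 4, 6, 8: o.ˈki:.po.ˌge:.fa.ˌle:.di.ˌdug.

primary 2, secondary 4, 6, 8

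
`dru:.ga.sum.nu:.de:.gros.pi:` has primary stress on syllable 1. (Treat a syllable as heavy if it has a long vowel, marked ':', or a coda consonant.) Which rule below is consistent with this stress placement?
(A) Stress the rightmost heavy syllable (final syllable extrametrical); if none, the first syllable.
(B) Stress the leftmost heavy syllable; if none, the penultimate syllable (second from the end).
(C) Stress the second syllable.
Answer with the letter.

Rule A → syllable 6 (observed: 1).
Rule B → syllable 1 ✓.
Rule C → syllable 2 (observed: 1).

B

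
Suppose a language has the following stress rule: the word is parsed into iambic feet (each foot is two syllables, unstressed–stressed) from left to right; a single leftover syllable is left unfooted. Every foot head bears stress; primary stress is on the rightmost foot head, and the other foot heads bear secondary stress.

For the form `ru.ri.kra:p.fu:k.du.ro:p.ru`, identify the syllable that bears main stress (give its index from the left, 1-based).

6

Parse left to right into iambic (σˈσ) feet: (ru.ˈri) (kra:p.ˈfu:k) (du.ˈro:p) ru. Syllable 7 is left unfooted.
Foot heads (stressed positions): 2, 4, 6.
End Rule Rightmost: primary stress on the rightmost head = syllable 6.
Primary stress: syllable 6 → ru.ri.kra:p.fu:k.du.ˈro:p.ru.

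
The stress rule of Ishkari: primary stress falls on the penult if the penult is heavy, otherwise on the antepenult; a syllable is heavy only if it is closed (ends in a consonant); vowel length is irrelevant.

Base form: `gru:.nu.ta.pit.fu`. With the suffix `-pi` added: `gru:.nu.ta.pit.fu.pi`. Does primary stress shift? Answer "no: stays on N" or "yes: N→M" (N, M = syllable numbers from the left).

no: stays on 4

Base `gru:.nu.ta.pit.fu` (5 syllables):
  Weights: 3 ta L, 4 pit H, 5 fu L.
  The penult (syllable 4, pit) is heavy, so it takes stress.
  → primary stress on syllable 4.
Suffixed `gru:.nu.ta.pit.fu.pi` (6 syllables):
  Weights: 4 pit H, 5 fu L, 6 pi L.
  The penult (syllable 5, fu) is light, so stress falls on the antepenult (syllable 4, pit).
  → primary stress on syllable 4.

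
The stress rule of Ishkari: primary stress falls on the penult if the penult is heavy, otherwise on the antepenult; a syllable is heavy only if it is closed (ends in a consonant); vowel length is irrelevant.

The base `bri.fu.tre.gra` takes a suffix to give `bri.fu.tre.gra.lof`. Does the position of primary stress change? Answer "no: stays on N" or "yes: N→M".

Base `bri.fu.tre.gra` (4 syllables):
  Weights: 2 fu L, 3 tre L, 4 gra L.
  The penult (syllable 3, tre) is light, so stress falls on the antepenult (syllable 2, fu).
  → primary stress on syllable 2.
Suffixed `bri.fu.tre.gra.lof` (5 syllables):
  Weights: 3 tre L, 4 gra L, 5 lof H.
  The penult (syllable 4, gra) is light, so stress falls on the antepenult (syllable 3, tre).
  → primary stress on syllable 3.

yes: 2→3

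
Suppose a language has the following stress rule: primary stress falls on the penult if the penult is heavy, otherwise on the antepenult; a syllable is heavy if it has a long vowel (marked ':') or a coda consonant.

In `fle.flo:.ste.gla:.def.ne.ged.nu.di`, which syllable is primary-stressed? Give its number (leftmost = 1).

Weights: 7 ged H, 8 nu L, 9 di L.
The penult (syllable 8, nu) is light, so stress falls on the antepenult (syllable 7, ged).
Primary stress: syllable 7 → fle.flo:.ste.gla:.def.ne.ˈged.nu.di.

7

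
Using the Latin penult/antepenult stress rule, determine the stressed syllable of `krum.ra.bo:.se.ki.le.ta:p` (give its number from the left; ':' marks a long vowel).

Classical Latin: stress the penult if heavy (long vowel or closed), else the antepenult.
Weights: 5 ki L, 6 le L, 7 ta:p H.
The penult (syllable 6, le) is light, so stress falls on the antepenult (syllable 5, ki).
Stress on syllable 5: krum.ra.bo:.se.ˈki.le.ta:p.

5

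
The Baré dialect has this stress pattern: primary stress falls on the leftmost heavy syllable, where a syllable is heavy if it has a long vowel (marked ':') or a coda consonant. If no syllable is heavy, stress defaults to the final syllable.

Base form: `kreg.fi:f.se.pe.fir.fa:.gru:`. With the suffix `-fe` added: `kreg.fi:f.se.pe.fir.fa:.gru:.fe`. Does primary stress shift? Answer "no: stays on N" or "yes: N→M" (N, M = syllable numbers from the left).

no: stays on 1

Base `kreg.fi:f.se.pe.fir.fa:.gru:` (7 syllables):
  Weights: 1 kreg H, 2 fi:f H, 3 se L, 4 pe L, 5 fir H, 6 fa: H, 7 gru: H.
  Heavy syllables in the domain: 1, 2, 5, 6, 7. The leftmost is syllable 1 (kreg).
  → primary stress on syllable 1.
Suffixed `kreg.fi:f.se.pe.fir.fa:.gru:.fe` (8 syllables):
  Weights: 1 kreg H, 2 fi:f H, 3 se L, 4 pe L, 5 fir H, 6 fa: H, 7 gru: H, 8 fe L.
  Heavy syllables in the domain: 1, 2, 5, 6, 7. The leftmost is syllable 1 (kreg).
  → primary stress on syllable 1.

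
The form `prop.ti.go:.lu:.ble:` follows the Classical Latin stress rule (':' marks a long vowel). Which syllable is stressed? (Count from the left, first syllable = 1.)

Classical Latin: stress the penult if heavy (long vowel or closed), else the antepenult.
Weights: 3 go: H, 4 lu: H, 5 ble: H.
The penult (syllable 4, lu:) is heavy, so it takes stress.
Stress on syllable 4: prop.ti.go:.ˈlu:.ble:.

4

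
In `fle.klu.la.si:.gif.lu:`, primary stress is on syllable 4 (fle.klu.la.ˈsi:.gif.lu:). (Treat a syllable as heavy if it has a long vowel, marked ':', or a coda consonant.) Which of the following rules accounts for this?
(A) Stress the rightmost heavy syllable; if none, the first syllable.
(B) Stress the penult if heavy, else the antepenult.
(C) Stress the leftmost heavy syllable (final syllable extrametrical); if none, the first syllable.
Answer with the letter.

Rule A → syllable 6 (observed: 4).
Rule B → syllable 5 (observed: 4).
Rule C → syllable 4 ✓.

C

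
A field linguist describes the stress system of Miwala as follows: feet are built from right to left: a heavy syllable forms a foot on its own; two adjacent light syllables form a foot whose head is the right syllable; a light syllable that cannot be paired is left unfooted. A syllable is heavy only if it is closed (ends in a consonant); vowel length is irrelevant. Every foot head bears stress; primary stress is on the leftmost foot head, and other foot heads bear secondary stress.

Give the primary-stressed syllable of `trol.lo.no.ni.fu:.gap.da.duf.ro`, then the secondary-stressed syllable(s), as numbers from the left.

primary 1, secondary 3, 5, 6, 8

Weights: 1 trol H, 2 lo L, 3 no L, 4 ni L, 5 fu: L, 6 gap H, 7 da L, 8 duf H, 9 ro L.
Parse right to left (heavy = foot alone; LL = one foot; stranded L unfooted): (ˈtrol) (lo.ˈno) (ni.ˈfu:) (ˈgap) da (ˈduf) ro.
Foot heads: 1, 3, 5, 6, 8.
Primary stress on the leftmost head = syllable 1.
Secondary stress on 3, 5, 6, 8: ˈtrol.lo.ˌno.ni.ˌfu:.ˌgap.da.ˌduf.ro.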